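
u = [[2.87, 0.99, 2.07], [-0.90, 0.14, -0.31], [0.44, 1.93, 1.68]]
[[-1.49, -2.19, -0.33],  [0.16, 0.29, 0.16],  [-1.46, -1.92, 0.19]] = u@ [[-0.34, -0.26, -0.21], [-0.79, -0.56, 0.05], [0.13, -0.43, 0.11]]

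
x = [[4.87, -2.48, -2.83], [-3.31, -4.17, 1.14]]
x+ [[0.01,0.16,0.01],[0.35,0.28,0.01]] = [[4.88, -2.32, -2.82], [-2.96, -3.89, 1.15]]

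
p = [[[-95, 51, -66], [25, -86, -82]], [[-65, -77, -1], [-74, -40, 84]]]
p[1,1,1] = -40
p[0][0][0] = -95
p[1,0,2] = -1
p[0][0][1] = 51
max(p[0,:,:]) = 51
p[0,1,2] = -82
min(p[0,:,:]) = -95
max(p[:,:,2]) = 84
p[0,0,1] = 51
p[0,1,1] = -86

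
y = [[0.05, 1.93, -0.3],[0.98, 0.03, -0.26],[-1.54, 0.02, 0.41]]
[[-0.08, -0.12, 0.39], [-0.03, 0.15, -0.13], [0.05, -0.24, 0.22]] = y @ [[-0.05, 0.2, -0.17], [-0.05, -0.04, 0.19], [-0.07, 0.16, -0.11]]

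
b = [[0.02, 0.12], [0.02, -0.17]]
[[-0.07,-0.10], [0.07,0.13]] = b @ [[-0.68, -0.07], [-0.47, -0.80]]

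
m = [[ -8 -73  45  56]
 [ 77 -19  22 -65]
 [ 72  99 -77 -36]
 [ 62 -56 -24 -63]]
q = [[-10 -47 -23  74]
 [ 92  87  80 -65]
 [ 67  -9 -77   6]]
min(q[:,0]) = -10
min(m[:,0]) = -8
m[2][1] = 99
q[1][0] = 92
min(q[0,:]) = -47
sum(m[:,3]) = -108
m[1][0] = 77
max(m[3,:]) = 62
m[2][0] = 72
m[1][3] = -65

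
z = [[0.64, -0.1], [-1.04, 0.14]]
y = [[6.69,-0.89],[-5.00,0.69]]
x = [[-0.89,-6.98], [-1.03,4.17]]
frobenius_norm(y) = 8.43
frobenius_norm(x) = 8.24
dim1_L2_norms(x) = [7.04, 4.3]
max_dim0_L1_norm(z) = 1.68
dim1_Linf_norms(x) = [6.98, 4.17]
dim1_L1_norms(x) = [7.87, 5.2]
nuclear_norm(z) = 1.24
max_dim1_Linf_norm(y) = 6.69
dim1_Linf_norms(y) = [6.69, 5.0]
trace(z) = 0.78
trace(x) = 3.28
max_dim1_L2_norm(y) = 6.75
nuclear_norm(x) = 9.47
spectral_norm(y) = 8.43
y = x @ z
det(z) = -0.01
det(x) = -10.90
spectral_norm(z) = 1.23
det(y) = 0.17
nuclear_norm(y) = 8.45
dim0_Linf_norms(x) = [1.03, 6.98]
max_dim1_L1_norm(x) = 7.87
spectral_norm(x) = 8.13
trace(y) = 7.38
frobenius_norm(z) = 1.23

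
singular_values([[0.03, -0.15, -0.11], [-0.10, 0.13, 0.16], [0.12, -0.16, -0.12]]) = [0.37, 0.06, 0.04]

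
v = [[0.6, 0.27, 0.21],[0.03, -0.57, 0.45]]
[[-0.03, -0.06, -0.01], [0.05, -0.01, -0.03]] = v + [[-0.63, -0.33, -0.22], [0.02, 0.56, -0.48]]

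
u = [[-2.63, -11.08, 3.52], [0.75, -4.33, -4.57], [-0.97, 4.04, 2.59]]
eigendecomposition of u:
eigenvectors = [[(-0.9+0j), (-0.9-0j), (0.99+0j)], [(0.14+0.25j), (0.14-0.25j), 0.05+0.00j], [-0.02-0.32j, -0.02+0.32j, (0.14+0j)]]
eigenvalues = [(-0.85+4.28j), (-0.85-4.28j), (-2.67+0j)]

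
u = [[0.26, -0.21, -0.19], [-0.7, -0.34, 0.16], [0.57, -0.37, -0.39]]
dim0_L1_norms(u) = [1.53, 0.92, 0.74]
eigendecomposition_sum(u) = [[0.32, -0.04, -0.13], [-0.29, 0.03, 0.12], [0.58, -0.07, -0.25]] + [[0.09, -0.0, -0.05], [-0.09, 0.0, 0.05], [0.24, -0.01, -0.13]] + [[-0.15, -0.17, -0.0], [-0.32, -0.38, -0.01], [-0.26, -0.3, -0.01]]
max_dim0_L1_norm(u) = 1.53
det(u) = 0.00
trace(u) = -0.47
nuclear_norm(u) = 1.61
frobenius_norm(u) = 1.18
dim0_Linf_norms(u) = [0.7, 0.37, 0.39]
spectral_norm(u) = 1.03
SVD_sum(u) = [[0.30, -0.03, -0.14], [-0.60, 0.07, 0.28], [0.65, -0.07, -0.3]] + [[-0.04, -0.17, -0.05], [-0.10, -0.41, -0.12], [-0.07, -0.30, -0.09]] + [[0.0, -0.00, 0.00], [-0.00, 0.00, -0.0], [-0.00, 0.00, -0.0]]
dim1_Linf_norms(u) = [0.26, 0.7, 0.57]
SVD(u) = [[-0.33,  -0.33,  -0.89], [0.64,  -0.77,  0.05], [-0.69,  -0.56,  0.46]] @ diag([1.032123853618374, 0.5723711455728512, 0.003409179898385207]) @ [[-0.90, 0.10, 0.42], [0.23, 0.93, 0.27], [-0.37, 0.34, -0.86]]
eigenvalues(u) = [0.1, -0.04, -0.53]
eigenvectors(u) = [[0.44, 0.34, 0.34], [-0.40, -0.32, 0.74], [0.81, 0.88, 0.58]]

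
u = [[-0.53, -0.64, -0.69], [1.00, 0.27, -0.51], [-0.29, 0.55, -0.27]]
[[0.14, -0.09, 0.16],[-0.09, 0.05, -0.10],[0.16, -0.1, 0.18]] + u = [[-0.39, -0.73, -0.53], [0.91, 0.32, -0.61], [-0.13, 0.45, -0.09]]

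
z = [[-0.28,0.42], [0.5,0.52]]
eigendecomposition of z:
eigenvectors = [[-0.90, -0.38], [0.44, -0.92]]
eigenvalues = [-0.49, 0.73]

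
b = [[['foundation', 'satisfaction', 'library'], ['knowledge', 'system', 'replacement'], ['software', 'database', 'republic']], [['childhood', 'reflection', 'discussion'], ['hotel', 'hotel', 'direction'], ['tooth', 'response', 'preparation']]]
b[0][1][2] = 'replacement'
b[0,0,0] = 'foundation'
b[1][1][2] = 'direction'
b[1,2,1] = 'response'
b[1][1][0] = 'hotel'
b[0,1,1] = 'system'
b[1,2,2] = 'preparation'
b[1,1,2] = 'direction'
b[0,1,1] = 'system'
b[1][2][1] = 'response'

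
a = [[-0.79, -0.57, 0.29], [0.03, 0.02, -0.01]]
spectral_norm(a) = 1.02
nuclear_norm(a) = 1.02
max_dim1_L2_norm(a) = 1.02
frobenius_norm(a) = 1.02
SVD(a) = [[-1.00, 0.04], [0.04, 1.0]] @ diag([1.0171026192242125, 0.0015039837919644723]) @ [[0.78, 0.56, -0.29], [0.63, -0.64, 0.44]]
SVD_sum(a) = [[-0.79, -0.57, 0.29], [0.03, 0.02, -0.01]] + [[0.0, -0.0, 0.00],[0.0, -0.00, 0.0]]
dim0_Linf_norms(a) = [0.79, 0.57, 0.29]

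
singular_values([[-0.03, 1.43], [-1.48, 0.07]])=[1.51, 1.4]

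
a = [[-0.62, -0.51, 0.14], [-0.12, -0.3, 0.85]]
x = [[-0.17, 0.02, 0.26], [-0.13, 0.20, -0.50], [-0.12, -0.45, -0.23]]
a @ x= [[0.15, -0.18, 0.06],[-0.04, -0.44, -0.08]]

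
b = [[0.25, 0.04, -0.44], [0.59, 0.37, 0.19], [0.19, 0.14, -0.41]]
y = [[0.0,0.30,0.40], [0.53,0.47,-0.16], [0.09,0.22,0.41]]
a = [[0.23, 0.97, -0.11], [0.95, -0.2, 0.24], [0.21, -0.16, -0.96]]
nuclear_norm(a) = 3.00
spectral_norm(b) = 0.79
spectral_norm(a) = 1.00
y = b @ a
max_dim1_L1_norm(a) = 1.39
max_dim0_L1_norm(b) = 1.04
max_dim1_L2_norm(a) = 1.0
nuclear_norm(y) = 1.48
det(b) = -0.04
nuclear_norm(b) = 1.48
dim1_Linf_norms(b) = [0.44, 0.59, 0.41]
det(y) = -0.04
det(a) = 1.00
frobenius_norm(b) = 1.00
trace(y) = 0.88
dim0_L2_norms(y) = [0.54, 0.6, 0.59]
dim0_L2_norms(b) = [0.67, 0.4, 0.63]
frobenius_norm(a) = 1.73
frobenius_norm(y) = 1.00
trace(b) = 0.21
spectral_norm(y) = 0.78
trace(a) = -0.93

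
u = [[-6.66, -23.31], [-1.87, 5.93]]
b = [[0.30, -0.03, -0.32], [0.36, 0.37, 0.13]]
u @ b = [[-10.39, -8.42, -0.9],[1.57, 2.25, 1.37]]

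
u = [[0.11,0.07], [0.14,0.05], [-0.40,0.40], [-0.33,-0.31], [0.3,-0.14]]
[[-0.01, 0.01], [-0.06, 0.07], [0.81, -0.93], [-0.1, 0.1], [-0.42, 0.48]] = u@ [[-0.83, 0.96],[1.2, -1.36]]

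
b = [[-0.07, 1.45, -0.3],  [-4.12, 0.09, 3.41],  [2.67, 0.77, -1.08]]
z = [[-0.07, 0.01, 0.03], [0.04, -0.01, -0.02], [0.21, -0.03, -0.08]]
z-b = [[0.00, -1.44, 0.33], [4.16, -0.10, -3.43], [-2.46, -0.80, 1.0]]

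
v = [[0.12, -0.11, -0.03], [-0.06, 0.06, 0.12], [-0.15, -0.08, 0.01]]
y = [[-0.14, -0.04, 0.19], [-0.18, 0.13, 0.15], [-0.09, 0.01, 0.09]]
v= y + [[0.26, -0.07, -0.22], [0.12, -0.07, -0.03], [-0.06, -0.09, -0.08]]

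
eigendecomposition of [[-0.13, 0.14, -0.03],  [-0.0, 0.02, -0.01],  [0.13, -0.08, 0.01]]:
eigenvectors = [[0.65+0.00j, 0.14+0.27j, (0.14-0.27j)], [(-0.06+0j), (0.29+0.27j), 0.29-0.27j], [-0.76+0.00j, (0.87+0j), 0.87-0.00j]]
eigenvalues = [(-0.11+0j), 0.02j, -0.02j]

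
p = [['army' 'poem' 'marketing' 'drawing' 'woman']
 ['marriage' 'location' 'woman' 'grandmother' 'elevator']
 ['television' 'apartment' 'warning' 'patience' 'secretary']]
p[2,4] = 'secretary'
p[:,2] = ['marketing', 'woman', 'warning']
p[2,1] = 'apartment'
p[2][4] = 'secretary'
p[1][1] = 'location'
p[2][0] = 'television'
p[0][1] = 'poem'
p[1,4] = 'elevator'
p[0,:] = ['army', 'poem', 'marketing', 'drawing', 'woman']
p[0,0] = 'army'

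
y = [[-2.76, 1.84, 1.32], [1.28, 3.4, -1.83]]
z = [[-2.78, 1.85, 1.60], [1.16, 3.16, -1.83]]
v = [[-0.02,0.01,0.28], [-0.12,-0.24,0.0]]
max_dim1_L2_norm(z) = 3.83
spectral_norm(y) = 4.07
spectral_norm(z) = 3.84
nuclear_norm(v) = 0.55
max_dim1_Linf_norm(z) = 3.16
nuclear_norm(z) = 7.53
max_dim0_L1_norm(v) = 0.28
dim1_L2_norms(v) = [0.28, 0.27]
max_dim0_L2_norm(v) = 0.28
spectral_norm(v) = 0.28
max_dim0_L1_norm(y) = 5.24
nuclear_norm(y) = 7.64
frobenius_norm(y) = 5.41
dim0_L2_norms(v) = [0.12, 0.24, 0.28]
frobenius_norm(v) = 0.39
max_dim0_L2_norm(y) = 3.87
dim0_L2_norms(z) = [3.01, 3.66, 2.43]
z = y + v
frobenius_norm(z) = 5.33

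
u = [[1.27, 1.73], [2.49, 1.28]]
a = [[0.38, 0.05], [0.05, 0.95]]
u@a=[[0.57,1.71], [1.01,1.34]]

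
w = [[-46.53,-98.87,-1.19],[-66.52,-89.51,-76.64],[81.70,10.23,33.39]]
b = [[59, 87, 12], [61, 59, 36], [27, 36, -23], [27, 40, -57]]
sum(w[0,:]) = -146.59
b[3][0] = 27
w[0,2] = -1.19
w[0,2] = -1.19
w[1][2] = -76.64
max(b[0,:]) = 87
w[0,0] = -46.53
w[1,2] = -76.64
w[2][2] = 33.39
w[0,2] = -1.19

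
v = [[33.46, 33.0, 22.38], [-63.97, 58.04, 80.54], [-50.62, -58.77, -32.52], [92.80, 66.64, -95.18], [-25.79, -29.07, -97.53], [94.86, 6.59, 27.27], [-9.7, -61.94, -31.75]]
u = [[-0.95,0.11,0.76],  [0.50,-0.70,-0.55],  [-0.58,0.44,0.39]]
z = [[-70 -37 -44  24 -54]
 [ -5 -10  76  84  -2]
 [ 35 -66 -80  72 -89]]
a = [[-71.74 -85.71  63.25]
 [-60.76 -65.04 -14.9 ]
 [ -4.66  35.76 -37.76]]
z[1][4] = -2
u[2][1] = 0.44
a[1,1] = -65.04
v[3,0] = 92.8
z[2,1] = -66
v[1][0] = -63.97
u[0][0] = -0.946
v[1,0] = -63.97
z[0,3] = 24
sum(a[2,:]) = -6.66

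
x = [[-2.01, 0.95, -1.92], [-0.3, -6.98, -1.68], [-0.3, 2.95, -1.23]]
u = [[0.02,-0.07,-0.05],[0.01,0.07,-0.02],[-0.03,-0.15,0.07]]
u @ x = [[-0.00,  0.36,  0.14],[-0.04,  -0.54,  -0.11],[0.08,  1.23,  0.22]]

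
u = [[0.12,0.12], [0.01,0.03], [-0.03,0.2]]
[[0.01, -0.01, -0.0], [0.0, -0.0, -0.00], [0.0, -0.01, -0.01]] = u@ [[0.04, -0.06, 0.02], [0.02, -0.05, -0.06]]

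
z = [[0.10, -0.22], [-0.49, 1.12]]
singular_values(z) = [1.25, 0.0]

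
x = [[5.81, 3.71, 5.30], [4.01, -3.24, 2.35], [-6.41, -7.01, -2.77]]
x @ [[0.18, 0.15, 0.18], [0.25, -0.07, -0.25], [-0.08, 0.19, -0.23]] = [[1.55, 1.62, -1.10], [-0.28, 1.27, 0.99], [-2.68, -1.00, 1.24]]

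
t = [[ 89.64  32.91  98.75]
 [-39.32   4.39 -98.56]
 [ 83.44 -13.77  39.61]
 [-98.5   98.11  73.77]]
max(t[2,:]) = 83.44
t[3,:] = [-98.5, 98.11, 73.77]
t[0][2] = 98.75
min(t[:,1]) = -13.77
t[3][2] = 73.77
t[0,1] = 32.91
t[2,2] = 39.61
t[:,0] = [89.64, -39.32, 83.44, -98.5]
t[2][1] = -13.77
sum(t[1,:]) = -133.49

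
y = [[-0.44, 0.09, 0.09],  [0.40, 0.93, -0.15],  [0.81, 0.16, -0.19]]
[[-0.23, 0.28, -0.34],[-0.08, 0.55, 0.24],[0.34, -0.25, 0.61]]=y @ [[0.29, -0.39, 0.61], [-0.35, 0.82, -0.12], [-0.83, 0.36, -0.69]]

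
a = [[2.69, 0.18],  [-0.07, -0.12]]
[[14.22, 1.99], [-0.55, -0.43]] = a @ [[5.18, 0.52], [1.59, 3.29]]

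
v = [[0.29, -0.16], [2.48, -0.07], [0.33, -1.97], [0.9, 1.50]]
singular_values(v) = [2.71, 2.44]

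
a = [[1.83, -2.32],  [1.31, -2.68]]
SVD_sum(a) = [[1.56, -2.49], [1.58, -2.51]] + [[0.27, 0.17], [-0.27, -0.17]]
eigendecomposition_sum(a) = [[1.30, -0.82], [0.46, -0.29]] + [[0.53, -1.50],[0.85, -2.39]]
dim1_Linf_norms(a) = [2.32, 2.68]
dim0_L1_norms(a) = [3.14, 5.0]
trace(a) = -0.85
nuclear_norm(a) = 4.62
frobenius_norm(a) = 4.20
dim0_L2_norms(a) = [2.25, 3.54]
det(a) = -1.87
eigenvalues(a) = [1.01, -1.86]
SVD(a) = [[-0.70, -0.71], [-0.71, 0.7]] @ diag([4.1749497748539905, 0.44675986552801844]) @ [[-0.53, 0.85],  [-0.85, -0.53]]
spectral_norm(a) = 4.17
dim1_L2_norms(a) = [2.95, 2.98]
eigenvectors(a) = [[0.94, 0.53], [0.33, 0.85]]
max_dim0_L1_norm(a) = 5.0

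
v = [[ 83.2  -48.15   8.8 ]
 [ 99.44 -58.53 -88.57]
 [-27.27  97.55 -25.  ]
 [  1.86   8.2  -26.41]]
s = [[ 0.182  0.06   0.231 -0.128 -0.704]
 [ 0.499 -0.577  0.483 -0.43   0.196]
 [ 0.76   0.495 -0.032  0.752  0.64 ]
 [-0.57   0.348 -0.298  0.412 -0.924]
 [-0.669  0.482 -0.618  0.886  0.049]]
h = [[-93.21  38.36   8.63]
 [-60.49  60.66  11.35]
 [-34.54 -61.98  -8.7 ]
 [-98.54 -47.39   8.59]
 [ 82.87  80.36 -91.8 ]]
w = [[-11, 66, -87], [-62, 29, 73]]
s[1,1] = -0.577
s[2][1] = 0.495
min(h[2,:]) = -61.98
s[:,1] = [0.06, -0.577, 0.495, 0.348, 0.482]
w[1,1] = 29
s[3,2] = -0.298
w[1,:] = [-62, 29, 73]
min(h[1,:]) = -60.49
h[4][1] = 80.36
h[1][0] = -60.49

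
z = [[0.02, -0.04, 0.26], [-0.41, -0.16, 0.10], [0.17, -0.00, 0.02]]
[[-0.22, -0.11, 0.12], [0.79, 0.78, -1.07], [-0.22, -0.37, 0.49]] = z@[[-1.15, -2.14, 2.88], [-2.73, 0.47, -0.62], [-1.18, -0.2, 0.14]]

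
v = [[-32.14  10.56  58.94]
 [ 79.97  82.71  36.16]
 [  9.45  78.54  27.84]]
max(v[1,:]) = 82.71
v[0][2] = 58.94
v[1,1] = 82.71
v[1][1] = 82.71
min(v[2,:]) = 9.45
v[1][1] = 82.71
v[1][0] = 79.97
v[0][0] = -32.14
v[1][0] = 79.97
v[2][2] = 27.84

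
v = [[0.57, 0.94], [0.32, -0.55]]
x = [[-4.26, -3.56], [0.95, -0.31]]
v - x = [[4.83, 4.50], [-0.63, -0.24]]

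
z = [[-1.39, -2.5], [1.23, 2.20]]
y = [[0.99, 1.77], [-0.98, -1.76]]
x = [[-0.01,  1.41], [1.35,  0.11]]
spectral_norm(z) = 3.81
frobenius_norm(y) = 2.86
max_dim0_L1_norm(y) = 3.53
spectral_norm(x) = 1.44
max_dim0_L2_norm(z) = 3.33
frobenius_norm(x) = 1.96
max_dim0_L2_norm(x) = 1.41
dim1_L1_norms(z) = [3.89, 3.43]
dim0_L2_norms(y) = [1.39, 2.5]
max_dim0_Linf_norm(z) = 2.5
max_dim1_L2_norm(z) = 2.86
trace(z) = 0.81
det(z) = 0.02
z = x @ y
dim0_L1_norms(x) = [1.36, 1.52]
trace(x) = 0.10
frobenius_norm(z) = 3.81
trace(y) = -0.77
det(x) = -1.90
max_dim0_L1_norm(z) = 4.7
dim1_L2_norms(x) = [1.41, 1.35]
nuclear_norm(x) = 2.76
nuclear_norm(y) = 2.86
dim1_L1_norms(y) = [2.76, 2.74]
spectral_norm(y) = 2.86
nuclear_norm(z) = 3.82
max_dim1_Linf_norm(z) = 2.5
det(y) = -0.01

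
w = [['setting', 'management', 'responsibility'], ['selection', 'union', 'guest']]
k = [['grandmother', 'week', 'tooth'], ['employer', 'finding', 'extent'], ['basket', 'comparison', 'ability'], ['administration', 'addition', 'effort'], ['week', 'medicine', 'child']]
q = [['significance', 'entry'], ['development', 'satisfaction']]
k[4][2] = 'child'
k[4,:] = ['week', 'medicine', 'child']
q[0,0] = 'significance'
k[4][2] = 'child'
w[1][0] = 'selection'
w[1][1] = 'union'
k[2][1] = 'comparison'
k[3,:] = ['administration', 'addition', 'effort']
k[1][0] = 'employer'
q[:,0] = ['significance', 'development']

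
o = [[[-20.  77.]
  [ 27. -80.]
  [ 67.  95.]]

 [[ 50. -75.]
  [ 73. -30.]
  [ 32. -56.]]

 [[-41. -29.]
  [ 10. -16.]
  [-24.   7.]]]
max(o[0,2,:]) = 95.0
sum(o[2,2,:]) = -17.0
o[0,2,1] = 95.0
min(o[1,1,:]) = -30.0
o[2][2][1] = 7.0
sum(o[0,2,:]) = 162.0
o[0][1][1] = -80.0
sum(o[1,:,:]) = -6.0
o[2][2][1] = 7.0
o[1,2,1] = -56.0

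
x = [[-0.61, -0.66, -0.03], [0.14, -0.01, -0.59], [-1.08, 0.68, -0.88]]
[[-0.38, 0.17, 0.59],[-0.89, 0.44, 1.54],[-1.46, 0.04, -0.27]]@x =[[-0.38,  0.65,  -0.61], [-1.06,  1.63,  -1.59], [1.19,  0.78,  0.26]]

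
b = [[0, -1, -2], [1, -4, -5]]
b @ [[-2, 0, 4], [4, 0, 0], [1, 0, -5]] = [[-6, 0, 10], [-23, 0, 29]]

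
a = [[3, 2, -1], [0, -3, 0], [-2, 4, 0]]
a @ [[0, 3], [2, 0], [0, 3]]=[[4, 6], [-6, 0], [8, -6]]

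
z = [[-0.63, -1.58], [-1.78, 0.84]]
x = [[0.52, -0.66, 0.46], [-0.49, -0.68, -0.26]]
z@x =[[0.45, 1.49, 0.12], [-1.34, 0.60, -1.04]]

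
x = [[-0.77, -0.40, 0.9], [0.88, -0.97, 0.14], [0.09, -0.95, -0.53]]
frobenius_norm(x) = 2.12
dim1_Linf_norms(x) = [0.9, 0.97, 0.95]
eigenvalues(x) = [(-0.39+0.87j), (-0.39-0.87j), (-1.49+0j)]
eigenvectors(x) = [[-0.60+0.00j,(-0.6-0j),(-0.46+0j)],[-0.35+0.44j,(-0.35-0.44j),(0.61+0j)],[-0.41-0.39j,(-0.41+0.39j),(0.64+0j)]]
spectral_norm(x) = 1.58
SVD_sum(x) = [[-0.22, 0.29, 0.10], [0.71, -0.94, -0.32], [0.54, -0.71, -0.25]] + [[-0.53, -0.69, 0.81], [-0.12, -0.15, 0.18], [-0.06, -0.08, 0.10]] + [[-0.02, -0.01, -0.02], [0.28, 0.12, 0.29], [-0.38, -0.16, -0.38]]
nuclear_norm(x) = 3.51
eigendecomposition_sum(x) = [[(-0.15+0.29j), -0.38-0.04j, (0.25+0.25j)], [0.13+0.28j, -0.25+0.25j, 0.33-0.04j], [-0.29+0.11j, -0.23-0.27j, 0.01+0.33j]] + [[-0.15-0.29j, -0.38+0.04j, 0.25-0.25j], [(0.13-0.28j), (-0.25-0.25j), (0.33+0.04j)], [(-0.29-0.11j), (-0.23+0.27j), (0.01-0.33j)]] + [[(-0.48-0j), (0.35-0j), 0.40+0.00j],  [0.63+0.00j, -0.46+0.00j, (-0.52-0j)],  [(0.66+0j), (-0.49+0j), (-0.55-0j)]]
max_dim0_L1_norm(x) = 2.32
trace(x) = -2.27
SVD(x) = [[-0.24, 0.97, -0.03], [0.77, 0.21, 0.6], [0.58, 0.12, -0.80]] @ diag([1.5768185726646393, 1.2273722611099274, 0.7046279312926459]) @ [[0.58, -0.77, -0.27], [-0.45, -0.58, 0.68], [0.68, 0.28, 0.68]]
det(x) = -1.36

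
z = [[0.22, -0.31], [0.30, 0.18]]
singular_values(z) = [0.39, 0.34]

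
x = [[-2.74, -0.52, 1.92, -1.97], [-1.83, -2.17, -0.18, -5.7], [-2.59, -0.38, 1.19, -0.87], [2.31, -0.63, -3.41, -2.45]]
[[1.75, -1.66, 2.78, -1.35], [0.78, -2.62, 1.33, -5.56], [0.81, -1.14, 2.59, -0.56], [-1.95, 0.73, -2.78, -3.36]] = x@ [[0.14,  0.1,  -0.98,  0.06],  [0.37,  0.92,  0.15,  0.04],  [0.85,  -0.38,  0.11,  0.35],  [-0.35,  0.09,  0.02,  0.93]]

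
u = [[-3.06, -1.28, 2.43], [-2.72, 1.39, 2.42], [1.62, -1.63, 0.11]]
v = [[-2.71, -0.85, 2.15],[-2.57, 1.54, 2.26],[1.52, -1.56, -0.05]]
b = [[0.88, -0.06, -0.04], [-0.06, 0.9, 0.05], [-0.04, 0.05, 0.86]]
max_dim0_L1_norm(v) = 6.8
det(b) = 0.67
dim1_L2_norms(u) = [4.11, 3.9, 2.3]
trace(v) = -1.22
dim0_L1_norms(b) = [0.98, 1.01, 0.95]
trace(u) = -1.56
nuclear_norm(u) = 8.93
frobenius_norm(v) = 5.61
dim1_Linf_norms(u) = [3.06, 2.72, 1.63]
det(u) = -12.64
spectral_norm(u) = 5.49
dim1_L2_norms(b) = [0.88, 0.9, 0.86]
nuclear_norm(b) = 2.64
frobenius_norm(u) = 6.11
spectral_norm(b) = 0.98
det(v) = -8.57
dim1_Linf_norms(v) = [2.71, 2.57, 1.56]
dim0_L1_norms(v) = [6.8, 3.95, 4.46]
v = u @ b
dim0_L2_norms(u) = [4.4, 2.5, 3.43]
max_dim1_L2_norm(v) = 3.75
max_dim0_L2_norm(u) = 4.4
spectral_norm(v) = 5.10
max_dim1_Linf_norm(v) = 2.71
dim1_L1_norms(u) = [6.77, 6.53, 3.36]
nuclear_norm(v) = 8.08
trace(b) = 2.64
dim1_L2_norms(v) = [3.56, 3.75, 2.18]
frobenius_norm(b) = 1.53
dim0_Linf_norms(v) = [2.71, 1.56, 2.26]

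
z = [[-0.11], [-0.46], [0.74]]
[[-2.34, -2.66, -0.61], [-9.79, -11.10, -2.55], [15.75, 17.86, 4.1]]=z @ [[21.29, 24.14, 5.54]]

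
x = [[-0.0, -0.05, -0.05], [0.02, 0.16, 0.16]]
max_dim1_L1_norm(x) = 0.34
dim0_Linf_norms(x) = [0.02, 0.16, 0.16]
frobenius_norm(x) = 0.24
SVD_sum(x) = [[-0.01,-0.05,-0.05], [0.02,0.16,0.16]] + [[0.01,  -0.00,  -0.0], [0.00,  -0.00,  -0.00]]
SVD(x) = [[-0.30,0.96], [0.96,0.3]] @ diag([0.23783322354772626, 0.005946240568401083]) @ [[0.08, 0.70, 0.70], [1.0, -0.06, -0.06]]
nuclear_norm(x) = 0.24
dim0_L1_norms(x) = [0.02, 0.21, 0.21]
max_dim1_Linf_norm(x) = 0.16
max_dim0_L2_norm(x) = 0.17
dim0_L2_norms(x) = [0.02, 0.17, 0.17]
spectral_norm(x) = 0.24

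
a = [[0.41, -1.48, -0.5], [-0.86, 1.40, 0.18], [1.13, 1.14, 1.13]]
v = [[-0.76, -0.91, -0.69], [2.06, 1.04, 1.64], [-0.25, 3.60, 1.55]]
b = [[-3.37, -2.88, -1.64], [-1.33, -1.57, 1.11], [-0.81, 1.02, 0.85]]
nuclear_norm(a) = 4.22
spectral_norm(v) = 4.49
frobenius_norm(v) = 5.03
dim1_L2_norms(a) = [1.62, 1.65, 1.96]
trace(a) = 2.94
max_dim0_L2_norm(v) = 3.86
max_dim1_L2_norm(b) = 4.73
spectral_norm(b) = 5.01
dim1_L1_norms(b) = [7.89, 4.01, 2.68]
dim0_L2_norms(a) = [1.48, 2.33, 1.25]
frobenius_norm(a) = 3.03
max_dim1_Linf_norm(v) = 3.6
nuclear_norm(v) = 6.88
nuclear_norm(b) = 8.16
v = b @ a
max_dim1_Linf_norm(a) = 1.48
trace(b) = -4.09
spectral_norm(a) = 2.55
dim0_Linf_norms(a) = [1.13, 1.48, 1.13]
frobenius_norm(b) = 5.50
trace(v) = 1.83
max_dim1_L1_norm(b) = 7.89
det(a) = 0.11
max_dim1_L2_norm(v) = 3.93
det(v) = 1.24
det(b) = 11.96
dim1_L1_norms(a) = [2.39, 2.44, 3.4]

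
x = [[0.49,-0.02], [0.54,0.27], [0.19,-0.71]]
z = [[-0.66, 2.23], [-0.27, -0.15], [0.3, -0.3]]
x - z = [[1.15, -2.25], [0.81, 0.42], [-0.11, -0.41]]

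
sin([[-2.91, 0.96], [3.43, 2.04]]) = [[0.37,0.02],[0.07,0.47]]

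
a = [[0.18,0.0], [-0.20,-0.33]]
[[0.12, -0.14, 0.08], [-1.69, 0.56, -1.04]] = a@[[0.66,-0.75,0.44],[4.71,-1.24,2.87]]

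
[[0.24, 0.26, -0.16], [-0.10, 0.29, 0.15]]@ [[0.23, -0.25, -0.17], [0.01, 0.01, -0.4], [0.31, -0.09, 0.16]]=[[0.01, -0.04, -0.17], [0.03, 0.01, -0.08]]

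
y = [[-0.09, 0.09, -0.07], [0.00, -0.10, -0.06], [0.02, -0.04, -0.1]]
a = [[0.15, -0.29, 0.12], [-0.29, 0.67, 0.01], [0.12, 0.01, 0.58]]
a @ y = [[-0.01, 0.04, -0.01], [0.03, -0.09, -0.02], [0.0, -0.01, -0.07]]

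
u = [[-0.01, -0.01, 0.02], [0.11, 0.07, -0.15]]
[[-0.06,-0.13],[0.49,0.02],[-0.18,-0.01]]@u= [[-0.01, -0.01, 0.02], [-0.0, -0.00, 0.01], [0.0, 0.0, -0.0]]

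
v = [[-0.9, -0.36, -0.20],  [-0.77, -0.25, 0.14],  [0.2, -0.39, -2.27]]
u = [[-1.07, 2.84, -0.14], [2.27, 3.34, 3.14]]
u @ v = [[-1.25, -0.27, 0.93], [-3.99, -2.88, -7.11]]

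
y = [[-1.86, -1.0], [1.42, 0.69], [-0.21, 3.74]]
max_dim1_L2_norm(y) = 3.75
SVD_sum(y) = [[-0.26, -1.32], [0.19, 0.93], [0.71, 3.56]] + [[-1.6, 0.32], [1.23, -0.24], [-0.92, 0.18]]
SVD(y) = [[0.34,0.72], [-0.24,-0.56], [-0.91,0.41]] @ diag([3.9838964690637293, 2.2610548254700844]) @ [[-0.19,  -0.98], [-0.98,  0.19]]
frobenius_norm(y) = 4.58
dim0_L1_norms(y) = [3.49, 5.43]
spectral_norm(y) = 3.98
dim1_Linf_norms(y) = [1.86, 1.42, 3.74]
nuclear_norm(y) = 6.24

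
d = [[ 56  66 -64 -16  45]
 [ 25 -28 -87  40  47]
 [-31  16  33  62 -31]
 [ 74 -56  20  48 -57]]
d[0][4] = 45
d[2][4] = -31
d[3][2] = 20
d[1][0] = 25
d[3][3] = 48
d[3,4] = -57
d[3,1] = -56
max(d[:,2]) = 33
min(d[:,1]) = -56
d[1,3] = 40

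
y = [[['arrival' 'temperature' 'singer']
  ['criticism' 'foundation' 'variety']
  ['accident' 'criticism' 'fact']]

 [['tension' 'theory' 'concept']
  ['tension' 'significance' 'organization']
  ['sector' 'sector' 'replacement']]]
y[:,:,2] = [['singer', 'variety', 'fact'], ['concept', 'organization', 'replacement']]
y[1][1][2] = 'organization'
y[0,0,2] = 'singer'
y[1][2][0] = 'sector'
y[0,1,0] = 'criticism'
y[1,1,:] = ['tension', 'significance', 'organization']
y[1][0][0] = 'tension'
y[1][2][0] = 'sector'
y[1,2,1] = 'sector'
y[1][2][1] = 'sector'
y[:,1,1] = ['foundation', 'significance']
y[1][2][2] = 'replacement'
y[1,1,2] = 'organization'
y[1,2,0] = 'sector'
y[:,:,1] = [['temperature', 'foundation', 'criticism'], ['theory', 'significance', 'sector']]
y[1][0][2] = 'concept'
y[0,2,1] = 'criticism'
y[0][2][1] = 'criticism'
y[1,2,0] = 'sector'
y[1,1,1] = 'significance'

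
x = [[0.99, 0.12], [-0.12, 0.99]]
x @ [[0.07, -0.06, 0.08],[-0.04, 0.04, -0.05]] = [[0.06, -0.05, 0.07], [-0.05, 0.05, -0.06]]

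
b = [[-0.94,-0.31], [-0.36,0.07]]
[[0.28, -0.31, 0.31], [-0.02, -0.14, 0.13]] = b@[[-0.07, 0.36, -0.35], [-0.68, -0.09, 0.07]]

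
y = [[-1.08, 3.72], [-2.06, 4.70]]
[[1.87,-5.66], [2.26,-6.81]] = y@[[0.16,-0.48], [0.55,-1.66]]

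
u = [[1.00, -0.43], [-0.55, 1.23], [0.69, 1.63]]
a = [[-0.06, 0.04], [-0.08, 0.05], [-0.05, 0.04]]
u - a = [[1.06, -0.47], [-0.47, 1.18], [0.74, 1.59]]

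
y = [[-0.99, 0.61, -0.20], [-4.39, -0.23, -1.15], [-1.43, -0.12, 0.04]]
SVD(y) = [[-0.2, 0.98, 0.07], [-0.94, -0.18, -0.3], [-0.29, -0.12, 0.95]] @ diag([4.8505849497743485, 0.651275357794178, 0.38505331235120493]) @ [[0.97, 0.03, 0.23], [-0.03, 1.0, 0.00], [-0.23, -0.01, 0.97]]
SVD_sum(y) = [[-0.97, -0.03, -0.23], [-4.42, -0.12, -1.04], [-1.35, -0.04, -0.32]] + [[-0.02, 0.64, 0.00], [0.0, -0.11, -0.0], [0.0, -0.08, -0.0]] + [[-0.01, -0.00, 0.03], [0.03, 0.0, -0.11], [-0.08, -0.0, 0.36]]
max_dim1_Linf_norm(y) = 4.39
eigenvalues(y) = [(-0.79+1.56j), (-0.79-1.56j), (0.4+0j)]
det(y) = 1.22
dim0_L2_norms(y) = [4.72, 0.66, 1.17]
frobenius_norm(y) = 4.91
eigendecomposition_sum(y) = [[-0.50+0.71j,(0.29+0.09j),(-0.06+0.18j)], [-2.20-1.13j,-0.13+0.86j,(-0.54-0.09j)], [-0.70-0.26j,-0.01+0.26j,-0.16-0.01j]] + [[-0.50-0.71j,  (0.29-0.09j),  -0.06-0.18j], [-2.20+1.13j,  -0.13-0.86j,  -0.54+0.09j], [(-0.7+0.26j),  -0.01-0.26j,  (-0.16+0.01j)]] + [[(0.01+0j), (0.03+0j), (-0.09+0j)], [0.01+0.00j, (0.02+0j), -0.07+0.00j], [-0.04-0.00j, -0.11-0.00j, (0.37-0j)]]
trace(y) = -1.18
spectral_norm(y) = 4.85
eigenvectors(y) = [[-0.04+0.31j, -0.04-0.31j, (-0.22+0j)],[-0.91+0.00j, -0.91-0.00j, (-0.19+0j)],[(-0.27+0.03j), (-0.27-0.03j), (0.96+0j)]]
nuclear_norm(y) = 5.89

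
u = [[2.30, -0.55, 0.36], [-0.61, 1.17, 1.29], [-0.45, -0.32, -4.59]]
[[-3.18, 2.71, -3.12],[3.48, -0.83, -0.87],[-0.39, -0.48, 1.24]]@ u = [[-7.56,5.92,16.67], [8.90,-2.61,4.18], [-1.16,-0.74,-6.45]]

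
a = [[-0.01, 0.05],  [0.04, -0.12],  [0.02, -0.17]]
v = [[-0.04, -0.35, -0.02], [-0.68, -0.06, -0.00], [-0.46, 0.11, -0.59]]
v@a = [[-0.01,0.04], [0.00,-0.03], [-0.00,0.06]]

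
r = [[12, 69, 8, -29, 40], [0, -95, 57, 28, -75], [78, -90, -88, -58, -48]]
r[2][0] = 78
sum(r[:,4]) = -83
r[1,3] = 28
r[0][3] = -29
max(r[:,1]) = 69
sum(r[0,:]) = 100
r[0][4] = 40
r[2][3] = -58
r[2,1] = -90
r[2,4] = -48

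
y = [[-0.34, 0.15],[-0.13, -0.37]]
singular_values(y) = [0.4, 0.36]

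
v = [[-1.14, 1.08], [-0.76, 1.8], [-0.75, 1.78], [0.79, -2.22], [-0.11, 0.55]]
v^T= [[-1.14, -0.76, -0.75, 0.79, -0.11], [1.08, 1.80, 1.78, -2.22, 0.55]]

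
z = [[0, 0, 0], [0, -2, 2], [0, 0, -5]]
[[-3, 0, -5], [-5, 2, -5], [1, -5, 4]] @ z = [[0, 0, 25], [0, -4, 29], [0, 10, -30]]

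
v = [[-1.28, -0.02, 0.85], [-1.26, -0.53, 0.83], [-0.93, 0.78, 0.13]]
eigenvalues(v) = [(-0.12+0.46j), (-0.12-0.46j), (-1.45+0j)]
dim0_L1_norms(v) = [3.47, 1.33, 1.81]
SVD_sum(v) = [[-1.33, -0.05, 0.76], [-1.32, -0.05, 0.76], [-0.73, -0.03, 0.42]] + [[0.00, -0.01, 0.0], [0.1, -0.45, 0.14], [-0.18, 0.82, -0.25]] + [[0.05, 0.04, 0.09], [-0.04, -0.03, -0.07], [-0.02, -0.02, -0.04]]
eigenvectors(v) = [[(0.48-0.19j), (0.48+0.19j), -0.55+0.00j],  [(0.33+0.22j), 0.33-0.22j, -0.83+0.00j],  [(0.76+0j), (0.76-0j), (0.09+0j)]]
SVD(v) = [[-0.66,  -0.01,  -0.75], [-0.66,  -0.48,  0.58], [-0.36,  0.88,  0.31]] @ diag([2.3201140767246913, 1.0032126578747458, 0.13976778621636704]) @ [[0.87, 0.03, -0.5], [-0.20, 0.94, -0.29], [-0.46, -0.35, -0.82]]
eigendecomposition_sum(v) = [[(-0.35+0.06j), 0.24-0.02j, (0.13+0.13j)], [-0.19-0.20j, (0.12+0.14j), -0.03+0.14j], [-0.51-0.11j, (0.35+0.1j), 0.11+0.26j]] + [[-0.35-0.06j,  0.24+0.02j,  (0.13-0.13j)], [-0.19+0.20j,  0.12-0.14j,  (-0.03-0.14j)], [(-0.51+0.11j),  (0.35-0.1j),  (0.11-0.26j)]] + [[-0.58-0.00j, (-0.51-0j), 0.58-0.00j], [(-0.89-0j), -0.77-0.00j, 0.88-0.00j], [0.09+0.00j, (0.08+0j), -0.09+0.00j]]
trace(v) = -1.68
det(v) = -0.33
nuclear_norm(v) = 3.46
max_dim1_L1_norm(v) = 2.62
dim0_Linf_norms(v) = [1.28, 0.78, 0.85]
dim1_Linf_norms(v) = [1.28, 1.26, 0.93]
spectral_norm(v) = 2.32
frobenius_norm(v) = 2.53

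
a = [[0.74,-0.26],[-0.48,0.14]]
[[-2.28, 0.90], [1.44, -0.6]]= a @ [[-2.61, 1.40], [1.35, 0.53]]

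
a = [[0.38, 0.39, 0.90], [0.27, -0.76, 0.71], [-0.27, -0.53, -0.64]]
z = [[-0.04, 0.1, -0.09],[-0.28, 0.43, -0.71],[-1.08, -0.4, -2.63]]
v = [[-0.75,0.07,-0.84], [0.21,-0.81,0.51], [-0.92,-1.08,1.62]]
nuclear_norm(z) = 3.49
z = v @ a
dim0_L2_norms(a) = [0.54, 1.01, 1.31]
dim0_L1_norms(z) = [1.4, 0.93, 3.43]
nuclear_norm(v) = 3.94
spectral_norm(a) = 1.43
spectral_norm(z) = 2.96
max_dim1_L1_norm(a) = 1.74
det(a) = 0.01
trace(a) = -1.02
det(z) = 0.01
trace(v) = 0.06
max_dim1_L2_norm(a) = 1.07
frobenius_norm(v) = 2.62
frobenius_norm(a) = 1.74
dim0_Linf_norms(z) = [1.08, 0.43, 2.63]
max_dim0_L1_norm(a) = 2.25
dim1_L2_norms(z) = [0.14, 0.88, 2.87]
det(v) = 1.33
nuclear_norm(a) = 2.43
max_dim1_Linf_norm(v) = 1.62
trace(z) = -2.24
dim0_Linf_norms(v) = [0.92, 1.08, 1.62]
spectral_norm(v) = 2.32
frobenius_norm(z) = 3.01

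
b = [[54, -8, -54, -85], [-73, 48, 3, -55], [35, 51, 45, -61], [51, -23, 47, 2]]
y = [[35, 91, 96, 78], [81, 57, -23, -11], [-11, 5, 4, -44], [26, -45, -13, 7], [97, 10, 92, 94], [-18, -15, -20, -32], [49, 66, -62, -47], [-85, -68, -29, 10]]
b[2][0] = 35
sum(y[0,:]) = 300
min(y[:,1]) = -68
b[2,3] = -61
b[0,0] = 54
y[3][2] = -13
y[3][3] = 7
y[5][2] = -20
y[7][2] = -29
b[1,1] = 48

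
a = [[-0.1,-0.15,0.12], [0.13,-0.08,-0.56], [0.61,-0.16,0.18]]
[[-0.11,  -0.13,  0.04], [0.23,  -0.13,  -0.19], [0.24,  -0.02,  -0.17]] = a @[[0.52, 0.15, -0.31], [0.15, 0.87, 0.14], [-0.31, 0.14, 0.25]]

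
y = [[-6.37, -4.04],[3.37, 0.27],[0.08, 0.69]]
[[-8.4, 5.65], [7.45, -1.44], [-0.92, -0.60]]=y @ [[2.34, -0.36], [-1.61, -0.83]]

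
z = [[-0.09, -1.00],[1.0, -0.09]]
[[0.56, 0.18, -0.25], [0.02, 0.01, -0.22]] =z@[[-0.03, -0.01, -0.2], [-0.56, -0.18, 0.27]]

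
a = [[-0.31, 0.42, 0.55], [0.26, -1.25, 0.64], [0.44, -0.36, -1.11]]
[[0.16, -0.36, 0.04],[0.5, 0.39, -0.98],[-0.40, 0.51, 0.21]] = a@[[-0.53, -0.18, -0.48], [-0.37, -0.53, 0.42], [0.27, -0.36, -0.52]]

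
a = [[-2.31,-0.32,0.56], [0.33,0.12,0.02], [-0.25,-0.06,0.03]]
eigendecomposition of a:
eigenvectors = [[0.98, 0.24, -0.21],  [-0.14, -0.81, 0.91],  [0.11, 0.54, -0.36]]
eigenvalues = [-2.2, 0.01, 0.04]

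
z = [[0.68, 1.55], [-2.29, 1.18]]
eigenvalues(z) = [(0.93+1.87j), (0.93-1.87j)]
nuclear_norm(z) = 4.27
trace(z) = 1.86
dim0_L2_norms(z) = [2.39, 1.95]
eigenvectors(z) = [[(-0.08+0.63j),(-0.08-0.63j)], [-0.77+0.00j,(-0.77-0j)]]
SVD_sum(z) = [[-0.16, 0.09], [-2.23, 1.28]] + [[0.84, 1.46], [-0.06, -0.1]]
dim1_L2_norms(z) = [1.69, 2.58]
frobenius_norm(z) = 3.08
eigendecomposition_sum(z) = [[(0.34+1j),0.78-0.39j], [(-1.15+0.57j),(0.59+0.87j)]] + [[0.34-1.00j, (0.78+0.39j)], [-1.15-0.57j, 0.59-0.87j]]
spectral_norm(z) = 2.58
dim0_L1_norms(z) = [2.97, 2.73]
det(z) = 4.35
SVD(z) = [[0.07,  1.0], [1.0,  -0.07]] @ diag([2.5799198749426453, 1.6868353324720011]) @ [[-0.87,0.5], [0.50,0.87]]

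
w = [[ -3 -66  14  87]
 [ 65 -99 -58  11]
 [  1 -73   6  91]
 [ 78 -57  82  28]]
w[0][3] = 87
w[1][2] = -58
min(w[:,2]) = -58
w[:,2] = [14, -58, 6, 82]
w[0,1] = -66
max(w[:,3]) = 91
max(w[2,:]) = 91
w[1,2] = -58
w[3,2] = 82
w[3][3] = 28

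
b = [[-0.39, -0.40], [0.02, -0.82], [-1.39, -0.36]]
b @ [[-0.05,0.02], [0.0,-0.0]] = [[0.02, -0.01], [-0.0, 0.0], [0.07, -0.03]]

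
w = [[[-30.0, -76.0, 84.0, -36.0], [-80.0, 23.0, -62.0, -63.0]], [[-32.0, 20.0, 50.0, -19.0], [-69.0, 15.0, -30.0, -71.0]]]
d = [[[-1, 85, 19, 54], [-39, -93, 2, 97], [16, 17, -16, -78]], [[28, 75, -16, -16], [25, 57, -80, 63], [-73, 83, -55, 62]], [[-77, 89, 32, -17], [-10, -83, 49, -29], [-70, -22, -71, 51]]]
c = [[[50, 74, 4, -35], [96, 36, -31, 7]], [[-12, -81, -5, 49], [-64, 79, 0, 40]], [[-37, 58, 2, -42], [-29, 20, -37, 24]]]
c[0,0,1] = 74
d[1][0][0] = 28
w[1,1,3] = -71.0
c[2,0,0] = -37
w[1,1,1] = 15.0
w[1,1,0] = -69.0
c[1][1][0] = -64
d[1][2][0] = -73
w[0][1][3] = -63.0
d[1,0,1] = 75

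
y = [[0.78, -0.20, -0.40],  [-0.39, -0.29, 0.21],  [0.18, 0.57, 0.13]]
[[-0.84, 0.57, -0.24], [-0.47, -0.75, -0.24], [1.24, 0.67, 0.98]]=y @[[-0.42, 0.62, 0.96], [2.28, 1.16, 0.97], [0.13, -0.80, 1.98]]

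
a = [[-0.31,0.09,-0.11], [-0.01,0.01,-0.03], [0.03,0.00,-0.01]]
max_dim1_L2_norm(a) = 0.34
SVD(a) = [[-1.00, 0.0, 0.09], [-0.06, -0.78, -0.63], [0.07, -0.63, 0.77]] @ diag([0.3425440714797884, 0.03252866894331854, 0.002333407556705151]) @ [[0.91, -0.26, 0.32], [-0.38, -0.23, 0.9], [0.16, 0.94, 0.31]]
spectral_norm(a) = 0.34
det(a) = -0.00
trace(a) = -0.31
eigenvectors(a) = [[-0.99+0.00j,(-0.09-0.07j),(-0.09+0.07j)], [-0.02+0.00j,-0.86+0.00j,(-0.86-0j)], [(0.1+0j),-0.45+0.21j,-0.45-0.21j]]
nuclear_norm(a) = 0.38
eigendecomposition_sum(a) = [[(-0.31+0j), 0.09-0.00j, (-0.11+0j)], [-0.01+0.00j, 0.00-0.00j, (-0+0j)], [(0.03-0j), (-0.01+0j), 0.01-0.00j]] + [[-0.00-0.00j, -0.00+0.00j, (-0-0j)], [-0.00-0.00j, 0.01j, (-0.01-0.01j)], [(-0-0j), 0j, (-0.01-0j)]] + [[(-0+0j), (-0-0j), (-0+0j)],[(-0+0j), 0.00-0.01j, -0.01+0.01j],[(-0+0j), -0j, (-0.01+0j)]]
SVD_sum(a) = [[-0.31, 0.09, -0.11], [-0.02, 0.01, -0.01], [0.02, -0.01, 0.01]] + [[-0.0, -0.0, 0.0], [0.01, 0.01, -0.02], [0.01, 0.00, -0.02]] + [[0.0, 0.00, 0.0], [-0.00, -0.00, -0.0], [0.0, 0.0, 0.00]]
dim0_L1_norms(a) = [0.35, 0.1, 0.15]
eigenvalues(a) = [(-0.3+0j), (-0.01+0.01j), (-0.01-0.01j)]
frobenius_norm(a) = 0.34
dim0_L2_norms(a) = [0.31, 0.09, 0.11]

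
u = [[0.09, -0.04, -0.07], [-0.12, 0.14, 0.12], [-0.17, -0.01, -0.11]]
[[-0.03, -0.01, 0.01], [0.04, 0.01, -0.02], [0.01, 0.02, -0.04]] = u @ [[-0.17,-0.1,0.17],[-0.06,0.04,-0.11],[0.21,-0.03,0.15]]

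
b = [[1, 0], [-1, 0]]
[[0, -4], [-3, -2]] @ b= [[4, 0], [-1, 0]]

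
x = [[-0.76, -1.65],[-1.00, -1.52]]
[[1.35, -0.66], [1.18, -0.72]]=x @ [[0.22, 0.37],[-0.92, 0.23]]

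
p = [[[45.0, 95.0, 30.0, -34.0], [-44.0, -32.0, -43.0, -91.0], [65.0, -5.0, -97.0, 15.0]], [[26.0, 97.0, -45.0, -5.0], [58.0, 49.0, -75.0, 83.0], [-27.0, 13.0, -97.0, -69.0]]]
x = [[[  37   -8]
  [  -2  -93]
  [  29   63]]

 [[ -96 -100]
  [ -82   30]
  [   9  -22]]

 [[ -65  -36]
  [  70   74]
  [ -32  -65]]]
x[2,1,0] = 70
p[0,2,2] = -97.0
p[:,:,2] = [[30.0, -43.0, -97.0], [-45.0, -75.0, -97.0]]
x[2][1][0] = 70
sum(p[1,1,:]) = 115.0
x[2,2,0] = -32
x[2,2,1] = -65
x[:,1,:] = [[-2, -93], [-82, 30], [70, 74]]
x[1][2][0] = 9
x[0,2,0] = 29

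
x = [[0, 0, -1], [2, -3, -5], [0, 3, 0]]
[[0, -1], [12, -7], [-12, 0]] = x @ [[0, -1], [-4, 0], [0, 1]]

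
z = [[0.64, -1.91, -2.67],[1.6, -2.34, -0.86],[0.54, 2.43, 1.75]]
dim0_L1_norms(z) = [2.78, 6.68, 5.28]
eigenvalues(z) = [(-1.71+0j), (0.88+2.09j), (0.88-2.09j)]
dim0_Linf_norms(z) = [1.6, 2.43, 2.67]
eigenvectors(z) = [[-0.01+0.00j,0.72+0.00j,(0.72-0j)], [-0.82+0.00j,(0.37-0.11j),(0.37+0.11j)], [(0.58+0j),(-0.33-0.48j),-0.33+0.48j]]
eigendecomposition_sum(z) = [[(0.01+0j),-0.02+0.00j,0.00-0.00j], [0.93+0.00j,(-1.48+0j),(0.35-0j)], [(-0.65-0j),(1.04-0j),-0.24+0.00j]] + [[0.31+1.11j, -0.95+0.39j, -1.34+0.57j],[0.34+0.52j, -0.43+0.35j, (-0.6+0.5j)],[(0.6-0.72j), 0.69+0.46j, (1+0.63j)]] + [[(0.31-1.11j), -0.95-0.39j, (-1.34-0.57j)],  [0.34-0.52j, (-0.43-0.35j), (-0.6-0.5j)],  [(0.6+0.72j), (0.69-0.46j), 1.00-0.63j]]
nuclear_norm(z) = 7.75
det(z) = -8.80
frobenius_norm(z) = 5.41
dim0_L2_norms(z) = [1.81, 3.88, 3.31]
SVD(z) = [[-0.64, 0.20, 0.74], [-0.52, -0.83, -0.22], [0.56, -0.53, 0.64]] @ diag([5.03179602283007, 1.6775709250304314, 1.0428732310899682]) @ [[-0.19, 0.76, 0.63],[-0.88, 0.16, -0.45],[0.44, 0.63, -0.64]]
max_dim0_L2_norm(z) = 3.88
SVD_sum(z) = [[0.60, -2.45, -2.03],[0.49, -1.98, -1.63],[-0.53, 2.15, 1.77]] + [[-0.3, 0.05, -0.15],[1.22, -0.22, 0.62],[0.78, -0.14, 0.4]] + [[0.34,0.49,-0.49], [-0.1,-0.15,0.15], [0.29,0.42,-0.42]]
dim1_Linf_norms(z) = [2.67, 2.34, 2.43]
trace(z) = 0.05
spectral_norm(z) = 5.03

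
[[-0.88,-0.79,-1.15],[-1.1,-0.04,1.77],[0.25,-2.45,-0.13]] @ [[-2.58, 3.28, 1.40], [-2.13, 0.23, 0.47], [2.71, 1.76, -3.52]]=[[0.84, -5.09, 2.44], [7.72, -0.5, -7.79], [4.22, 0.03, -0.34]]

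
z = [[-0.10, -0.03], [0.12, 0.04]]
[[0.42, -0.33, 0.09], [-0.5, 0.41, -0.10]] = z @ [[-4.2,2.62,-1.06], [0.12,2.43,0.59]]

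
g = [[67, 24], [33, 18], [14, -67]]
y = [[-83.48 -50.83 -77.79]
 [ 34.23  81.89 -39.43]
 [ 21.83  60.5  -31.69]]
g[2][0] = 14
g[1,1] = 18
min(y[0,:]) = -83.48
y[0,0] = -83.48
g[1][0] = 33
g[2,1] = -67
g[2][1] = -67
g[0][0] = 67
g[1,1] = 18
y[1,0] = 34.23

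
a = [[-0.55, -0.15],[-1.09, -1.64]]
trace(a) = -2.19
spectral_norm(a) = 2.02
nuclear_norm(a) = 2.38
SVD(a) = [[-0.22, -0.98], [-0.98, 0.22]] @ diag([2.017090765161793, 0.3661213529678542]) @ [[0.59,0.81], [0.81,-0.59]]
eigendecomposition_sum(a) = [[-0.38, 0.05], [0.33, -0.04]] + [[-0.17, -0.2],[-1.42, -1.60]]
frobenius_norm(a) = 2.05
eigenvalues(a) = [-0.42, -1.77]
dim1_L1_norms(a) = [0.7, 2.73]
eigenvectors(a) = [[0.75, 0.12],[-0.67, 0.99]]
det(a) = 0.74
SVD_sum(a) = [[-0.26, -0.36], [-1.16, -1.59]] + [[-0.29, 0.21], [0.07, -0.05]]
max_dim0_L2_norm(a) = 1.65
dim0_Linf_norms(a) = [1.09, 1.64]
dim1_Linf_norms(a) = [0.55, 1.64]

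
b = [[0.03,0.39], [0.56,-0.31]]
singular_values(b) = [0.67, 0.34]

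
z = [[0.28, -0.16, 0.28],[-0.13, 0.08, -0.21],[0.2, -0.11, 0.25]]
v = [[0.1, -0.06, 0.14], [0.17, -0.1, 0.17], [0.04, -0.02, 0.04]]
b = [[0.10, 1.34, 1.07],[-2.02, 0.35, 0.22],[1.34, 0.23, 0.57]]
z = b @ v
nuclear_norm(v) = 0.35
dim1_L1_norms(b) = [2.51, 2.59, 2.14]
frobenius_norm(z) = 0.60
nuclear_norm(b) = 4.49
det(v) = 0.00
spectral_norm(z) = 0.60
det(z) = 0.00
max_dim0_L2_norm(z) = 0.43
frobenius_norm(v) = 0.32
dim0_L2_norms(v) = [0.2, 0.12, 0.22]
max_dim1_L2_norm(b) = 2.06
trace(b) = 1.02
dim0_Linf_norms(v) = [0.17, 0.1, 0.17]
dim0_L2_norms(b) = [2.43, 1.4, 1.23]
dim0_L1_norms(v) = [0.31, 0.18, 0.35]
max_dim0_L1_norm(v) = 0.35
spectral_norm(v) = 0.32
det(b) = 0.95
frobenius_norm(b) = 3.06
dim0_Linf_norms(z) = [0.28, 0.16, 0.28]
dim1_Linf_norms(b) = [1.34, 2.02, 1.34]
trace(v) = 0.04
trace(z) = 0.61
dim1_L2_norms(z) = [0.43, 0.26, 0.34]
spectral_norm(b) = 2.44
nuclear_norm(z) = 0.66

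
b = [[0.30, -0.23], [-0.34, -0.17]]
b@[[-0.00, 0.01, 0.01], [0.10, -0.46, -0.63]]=[[-0.02, 0.11, 0.15], [-0.02, 0.07, 0.10]]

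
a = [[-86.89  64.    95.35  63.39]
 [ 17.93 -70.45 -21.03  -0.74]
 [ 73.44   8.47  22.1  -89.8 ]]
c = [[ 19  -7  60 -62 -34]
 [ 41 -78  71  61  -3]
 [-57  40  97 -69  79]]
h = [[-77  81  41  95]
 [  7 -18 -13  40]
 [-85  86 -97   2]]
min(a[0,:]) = -86.89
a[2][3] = -89.8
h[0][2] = 41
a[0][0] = -86.89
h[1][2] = -13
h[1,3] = 40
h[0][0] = -77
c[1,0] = 41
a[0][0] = -86.89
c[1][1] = -78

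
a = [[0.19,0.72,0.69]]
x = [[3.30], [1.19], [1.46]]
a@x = [[2.49]]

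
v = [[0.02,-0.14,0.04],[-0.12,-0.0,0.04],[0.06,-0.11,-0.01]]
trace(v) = 0.01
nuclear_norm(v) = 0.34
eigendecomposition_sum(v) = [[0.09, -0.09, 0.00], [-0.05, 0.05, -0.00], [0.07, -0.07, 0.00]] + [[-0.08,  -0.05,  0.06], [-0.08,  -0.05,  0.06], [-0.05,  -0.03,  0.03]] + [[0.02, -0.00, -0.02], [0.02, -0.0, -0.02], [0.03, -0.01, -0.04]]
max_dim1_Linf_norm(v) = 0.14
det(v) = 0.00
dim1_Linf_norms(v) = [0.14, 0.12, 0.11]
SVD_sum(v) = [[0.06, -0.12, 0.01], [-0.02, 0.05, -0.00], [0.06, -0.11, 0.01]] + [[-0.04, -0.02, 0.02],[-0.10, -0.04, 0.05],[0.01, 0.0, -0.00]] + [[0.00, 0.0, 0.01],  [-0.0, -0.00, -0.01],  [-0.00, -0.0, -0.01]]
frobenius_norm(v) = 0.23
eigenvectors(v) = [[-0.69,0.66,0.39], [0.42,0.66,0.39], [-0.59,0.38,0.84]]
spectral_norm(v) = 0.19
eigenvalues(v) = [0.14, -0.1, -0.03]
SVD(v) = [[-0.71,  -0.42,  -0.56], [0.27,  -0.90,  0.34], [-0.65,  0.09,  0.75]] @ diag([0.19151002160981753, 0.12802355021273076, 0.018272444114994943]) @ [[-0.44,0.89,-0.06], [0.82,0.38,-0.42], [-0.35,-0.24,-0.91]]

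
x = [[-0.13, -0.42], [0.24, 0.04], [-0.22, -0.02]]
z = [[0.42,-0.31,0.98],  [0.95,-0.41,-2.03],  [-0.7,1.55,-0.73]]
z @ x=[[-0.34, -0.21],[0.22, -0.37],[0.62, 0.37]]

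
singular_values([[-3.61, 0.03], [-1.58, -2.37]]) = [4.09, 2.1]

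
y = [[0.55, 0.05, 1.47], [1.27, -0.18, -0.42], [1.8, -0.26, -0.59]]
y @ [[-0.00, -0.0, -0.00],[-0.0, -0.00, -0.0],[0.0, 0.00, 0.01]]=[[0.0, 0.0, 0.01], [0.0, 0.00, -0.0], [0.00, 0.00, -0.01]]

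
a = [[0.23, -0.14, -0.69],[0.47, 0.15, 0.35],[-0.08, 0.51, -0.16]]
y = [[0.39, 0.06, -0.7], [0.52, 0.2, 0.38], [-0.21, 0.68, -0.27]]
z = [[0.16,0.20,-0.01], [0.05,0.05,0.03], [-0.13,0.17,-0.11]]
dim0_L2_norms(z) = [0.21, 0.27, 0.11]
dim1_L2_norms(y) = [0.8, 0.67, 0.76]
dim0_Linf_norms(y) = [0.52, 0.68, 0.7]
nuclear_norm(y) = 2.22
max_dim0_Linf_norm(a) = 0.69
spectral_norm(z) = 0.28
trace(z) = 0.10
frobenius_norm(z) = 0.36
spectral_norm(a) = 0.80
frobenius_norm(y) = 1.30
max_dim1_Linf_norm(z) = 0.2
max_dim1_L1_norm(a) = 1.06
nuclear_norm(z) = 0.53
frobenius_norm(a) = 1.10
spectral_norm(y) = 0.89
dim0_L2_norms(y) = [0.68, 0.71, 0.84]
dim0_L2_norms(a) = [0.53, 0.55, 0.79]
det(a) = -0.23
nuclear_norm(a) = 1.86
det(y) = -0.40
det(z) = -0.00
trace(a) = 0.22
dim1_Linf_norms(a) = [0.69, 0.47, 0.51]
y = a + z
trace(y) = 0.32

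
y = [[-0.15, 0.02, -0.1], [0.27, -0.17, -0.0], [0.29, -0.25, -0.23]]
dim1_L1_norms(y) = [0.27, 0.44, 0.77]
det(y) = -0.00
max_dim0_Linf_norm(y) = 0.29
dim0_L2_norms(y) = [0.42, 0.3, 0.25]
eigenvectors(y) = [[(-0.14-0.31j), (-0.14+0.31j), (-0.44+0j)], [(-0.27+0.32j), (-0.27-0.32j), -0.82+0.00j], [(-0.84+0j), (-0.84-0j), (0.38+0j)]]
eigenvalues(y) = [(-0.26+0.2j), (-0.26-0.2j), (-0.03+0j)]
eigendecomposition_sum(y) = [[-0.07+0.10j,0.01-0.06j,-0.05-0.03j], [0.14+0.03j,-0.08+0.02j,(-0+0.07j)], [(0.14+0.26j),(-0.13-0.1j),-0.11+0.09j]] + [[-0.07-0.10j,0.01+0.06j,(-0.05+0.03j)], [(0.14-0.03j),(-0.08-0.02j),-0.00-0.07j], [0.14-0.26j,(-0.13+0.1j),-0.11-0.09j]] + [[(-0.01+0j), -0.01-0.00j, 0.00-0.00j], [-0.01+0.00j, (-0.01-0j), 0.01-0.00j], [(0.01-0j), 0.01+0.00j, (-0+0j)]]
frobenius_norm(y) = 0.58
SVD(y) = [[-0.18, -0.73, -0.66], [0.56, 0.48, -0.68], [0.81, -0.49, 0.33]] @ diag([0.5377328251565325, 0.2107887041908439, 0.024729151516357926]) @ [[0.77, -0.56, -0.31], [0.45, 0.13, 0.88], [0.45, 0.82, -0.35]]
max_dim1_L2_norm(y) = 0.45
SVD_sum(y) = [[-0.07, 0.05, 0.03], [0.23, -0.17, -0.09], [0.33, -0.24, -0.14]] + [[-0.07, -0.02, -0.14], [0.05, 0.01, 0.09], [-0.05, -0.01, -0.09]] + [[-0.01, -0.01, 0.01], [-0.01, -0.01, 0.01], [0.0, 0.01, -0.00]]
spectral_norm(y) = 0.54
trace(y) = -0.55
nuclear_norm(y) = 0.77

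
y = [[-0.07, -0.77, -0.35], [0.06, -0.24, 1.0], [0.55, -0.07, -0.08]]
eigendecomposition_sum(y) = [[(0.07+0.27j), (-0.25-0.09j), -0.33+0.24j],  [(0.16-0.18j), 0.05+0.22j, (0.32+0.12j)],  [(0.2+0.03j), -0.13+0.13j, 0.06+0.28j]] + [[0.07-0.27j,(-0.25+0.09j),(-0.33-0.24j)],[(0.16+0.18j),0.05-0.22j,0.32-0.12j],[0.20-0.03j,(-0.13-0.13j),(0.06-0.28j)]] + [[(-0.22+0j),-0.28-0.00j,0.30-0.00j],[(-0.26+0j),-0.34-0.00j,0.36-0.00j],[(0.15-0j),(0.19+0j),-0.21+0.00j]]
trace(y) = -0.39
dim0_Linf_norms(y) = [0.55, 0.77, 1.0]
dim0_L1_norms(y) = [0.68, 1.08, 1.43]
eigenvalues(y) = [(0.18+0.77j), (0.18-0.77j), (-0.76+0j)]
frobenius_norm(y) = 1.45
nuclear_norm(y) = 2.43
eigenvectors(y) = [[0.67+0.00j, 0.67-0.00j, (-0.58+0j)], [-0.31-0.47j, -0.31+0.47j, -0.71+0.00j], [(0.19-0.44j), 0.19+0.44j, (0.4+0j)]]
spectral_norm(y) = 1.06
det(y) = -0.48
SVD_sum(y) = [[-0.02,-0.03,-0.41], [0.05,0.07,0.98], [-0.0,-0.0,-0.06]] + [[0.0,  -0.74,  0.05], [0.00,  -0.31,  0.02], [0.00,  -0.07,  0.0]] + [[-0.05, -0.00, 0.0], [0.01, 0.0, -0.00], [0.55, 0.0, -0.03]]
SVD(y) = [[0.38, 0.92, -0.10], [-0.92, 0.39, 0.02], [0.05, 0.08, 1.00]] @ diag([1.0646494834399678, 0.8079749886954131, 0.5558757910303849]) @ [[-0.05, -0.07, -1.00], [0.01, -1.00, 0.07], [1.0, 0.0, -0.05]]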